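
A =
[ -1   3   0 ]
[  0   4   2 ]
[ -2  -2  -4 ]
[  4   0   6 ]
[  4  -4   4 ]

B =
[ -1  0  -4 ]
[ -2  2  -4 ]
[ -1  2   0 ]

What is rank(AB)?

1

First compute AB:
[[ -5,   6,  -8],
 [-10,  12, -16],
 [ 10, -12,  16],
 [-10,  12, -16],
 [  0,   0,   0]]
Now row reduce the product.
R2 ← R2 − (2)·R1: [0, 0, 0]
R3 ← R3 + (2)·R1: [0, 0, 0]
R4 ← R4 − (2)·R1: [0, 0, 0]
1 nonzero row, so rank(AB) = 1.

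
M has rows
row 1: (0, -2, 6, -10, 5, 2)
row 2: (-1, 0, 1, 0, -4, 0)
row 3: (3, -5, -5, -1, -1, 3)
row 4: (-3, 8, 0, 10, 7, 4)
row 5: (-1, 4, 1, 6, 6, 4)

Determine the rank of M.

Row reduce to echelon form.
Swap R1 ↔ R2
R3 ← R3 + (3)·R1: [0, -5, -2, -1, -13, 3]
R4 ← R4 − (3)·R1: [0, 8, -3, 10, 19, 4]
R5 ← R5 − R1: [0, 4, 0, 6, 10, 4]
R3 ← R3 − (5/2)·R2: [0, 0, -17, 24, -51/2, -2]
R4 ← R4 + (4)·R2: [0, 0, 21, -30, 39, 12]
R5 ← R5 + (2)·R2: [0, 0, 12, -14, 20, 8]
R4 ← R4 + (21/17)·R3: [0, 0, 0, -6/17, 15/2, 162/17]
R5 ← R5 + (12/17)·R3: [0, 0, 0, 50/17, 2, 112/17]
R5 ← R5 + (25/3)·R4: [0, 0, 0, 0, 129/2, 86]
Echelon form has 5 nonzero rows, so rank(M) = 5.

5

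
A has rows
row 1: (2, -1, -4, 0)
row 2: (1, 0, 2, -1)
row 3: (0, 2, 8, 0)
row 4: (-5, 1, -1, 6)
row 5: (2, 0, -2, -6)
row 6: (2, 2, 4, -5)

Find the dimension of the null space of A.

0

Row reduce to echelon form.
R2 ← R2 − (1/2)·R1: [0, 1/2, 4, -1]
R4 ← R4 + (5/2)·R1: [0, -3/2, -11, 6]
R5 ← R5 − R1: [0, 1, 2, -6]
R6 ← R6 − R1: [0, 3, 8, -5]
R3 ← R3 − (4)·R2: [0, 0, -8, 4]
R4 ← R4 + (3)·R2: [0, 0, 1, 3]
R5 ← R5 − (2)·R2: [0, 0, -6, -4]
R6 ← R6 − (6)·R2: [0, 0, -16, 1]
R4 ← R4 + (1/8)·R3: [0, 0, 0, 7/2]
R5 ← R5 − (3/4)·R3: [0, 0, 0, -7]
R6 ← R6 − (2)·R3: [0, 0, 0, -7]
R5 ← R5 + (2)·R4: [0, 0, 0, 0]
R6 ← R6 + (2)·R4: [0, 0, 0, 0]
4 nonzero rows, so rank(A) = 4.
A has 4 columns; by rank–nullity, nullity = 4 − 4 = 0.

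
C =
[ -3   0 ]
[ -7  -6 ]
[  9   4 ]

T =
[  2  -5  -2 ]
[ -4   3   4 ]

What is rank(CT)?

2

First compute CT:
[[ -6,  15,   6],
 [ 10,  17, -10],
 [  2, -33,  -2]]
Now row reduce the product.
R2 ← R2 + (5/3)·R1: [0, 42, 0]
R3 ← R3 + (1/3)·R1: [0, -28, 0]
R3 ← R3 + (2/3)·R2: [0, 0, 0]
2 nonzero rows, so rank(CT) = 2.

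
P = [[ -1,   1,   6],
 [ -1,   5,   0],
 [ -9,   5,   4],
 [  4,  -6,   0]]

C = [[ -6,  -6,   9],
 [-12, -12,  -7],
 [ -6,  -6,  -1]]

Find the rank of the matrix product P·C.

First compute PC:
[[-42, -42, -22],
 [-54, -54, -44],
 [-30, -30, -120],
 [ 48,  48,  78]]
Now row reduce the product.
R2 ← R2 − (9/7)·R1: [0, 0, -110/7]
R3 ← R3 − (5/7)·R1: [0, 0, -730/7]
R4 ← R4 + (8/7)·R1: [0, 0, 370/7]
R3 ← R3 − (73/11)·R2: [0, 0, 0]
R4 ← R4 + (37/11)·R2: [0, 0, 0]
2 nonzero rows, so rank(PC) = 2.

2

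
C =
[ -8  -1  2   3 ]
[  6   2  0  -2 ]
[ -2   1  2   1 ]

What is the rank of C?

2

Row reduce to echelon form.
R2 ← R2 + (3/4)·R1: [0, 5/4, 3/2, 1/4]
R3 ← R3 − (1/4)·R1: [0, 5/4, 3/2, 1/4]
R3 ← R3 − R2: [0, 0, 0, 0]
Echelon form has 2 nonzero rows, so rank(C) = 2.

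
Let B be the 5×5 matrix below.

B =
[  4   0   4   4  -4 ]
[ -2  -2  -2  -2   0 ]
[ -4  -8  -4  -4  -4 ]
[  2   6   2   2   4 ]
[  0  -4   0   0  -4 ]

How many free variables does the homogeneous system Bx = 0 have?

3

Row reduce to echelon form.
R2 ← R2 + (1/2)·R1: [0, -2, 0, 0, -2]
R3 ← R3 + R1: [0, -8, 0, 0, -8]
R4 ← R4 − (1/2)·R1: [0, 6, 0, 0, 6]
R3 ← R3 − (4)·R2: [0, 0, 0, 0, 0]
R4 ← R4 + (3)·R2: [0, 0, 0, 0, 0]
R5 ← R5 − (2)·R2: [0, 0, 0, 0, 0]
2 nonzero rows, so rank(B) = 2.
B has 5 columns; by rank–nullity, nullity = 5 − 2 = 3.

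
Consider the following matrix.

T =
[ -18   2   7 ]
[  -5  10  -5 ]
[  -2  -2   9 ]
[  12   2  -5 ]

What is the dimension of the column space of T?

Row reduce to echelon form.
R2 ← R2 − (5/18)·R1: [0, 85/9, -125/18]
R3 ← R3 − (1/9)·R1: [0, -20/9, 74/9]
R4 ← R4 + (2/3)·R1: [0, 10/3, -1/3]
R3 ← R3 + (4/17)·R2: [0, 0, 112/17]
R4 ← R4 − (6/17)·R2: [0, 0, 36/17]
R4 ← R4 − (9/28)·R3: [0, 0, 0]
Echelon form has 3 nonzero rows, so rank(T) = 3.
The column space has dimension equal to the rank: 3.

3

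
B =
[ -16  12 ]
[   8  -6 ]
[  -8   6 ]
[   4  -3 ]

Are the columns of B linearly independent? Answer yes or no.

Row reduce B to echelon form.
R2 ← R2 + (1/2)·R1: [0, 0]
R3 ← R3 − (1/2)·R1: [0, 0]
R4 ← R4 + (1/4)·R1: [0, 0]
1 pivot among 2 columns.
Only 1 < 2 pivot columns, so the columns are linearly dependent.

no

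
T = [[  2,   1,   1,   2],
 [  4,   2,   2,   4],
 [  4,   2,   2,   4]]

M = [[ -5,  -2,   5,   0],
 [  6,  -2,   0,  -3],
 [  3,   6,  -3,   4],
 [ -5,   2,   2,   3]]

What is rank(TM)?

First compute TM:
[[-11,   4,  11,   7],
 [-22,   8,  22,  14],
 [-22,   8,  22,  14]]
Now row reduce the product.
R2 ← R2 − (2)·R1: [0, 0, 0, 0]
R3 ← R3 − (2)·R1: [0, 0, 0, 0]
1 nonzero row, so rank(TM) = 1.

1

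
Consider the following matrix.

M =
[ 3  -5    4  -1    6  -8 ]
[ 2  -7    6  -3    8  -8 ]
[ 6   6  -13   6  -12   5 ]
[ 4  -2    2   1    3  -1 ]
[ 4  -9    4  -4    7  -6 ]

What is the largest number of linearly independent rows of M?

Row reduce to echelon form.
R2 ← R2 − (2/3)·R1: [0, -11/3, 10/3, -7/3, 4, -8/3]
R3 ← R3 − (2)·R1: [0, 16, -21, 8, -24, 21]
R4 ← R4 − (4/3)·R1: [0, 14/3, -10/3, 7/3, -5, 29/3]
R5 ← R5 − (4/3)·R1: [0, -7/3, -4/3, -8/3, -1, 14/3]
R3 ← R3 + (48/11)·R2: [0, 0, -71/11, -24/11, -72/11, 103/11]
R4 ← R4 + (14/11)·R2: [0, 0, 10/11, -7/11, 1/11, 69/11]
R5 ← R5 − (7/11)·R2: [0, 0, -38/11, -13/11, -39/11, 70/11]
R4 ← R4 + (10/71)·R3: [0, 0, 0, -67/71, -59/71, 539/71]
R5 ← R5 − (38/71)·R3: [0, 0, 0, -1/71, -3/71, 96/71]
R5 ← R5 − (1/67)·R4: [0, 0, 0, 0, -2/67, 83/67]
Echelon form has 5 nonzero rows, so rank(M) = 5.
The rank gives the maximum number of linearly independent rows: 5.

5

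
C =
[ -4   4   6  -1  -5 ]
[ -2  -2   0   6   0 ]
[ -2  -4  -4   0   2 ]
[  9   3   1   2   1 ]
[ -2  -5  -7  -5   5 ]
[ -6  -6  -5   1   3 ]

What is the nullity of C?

Row reduce to echelon form.
R2 ← R2 − (1/2)·R1: [0, -4, -3, 13/2, 5/2]
R3 ← R3 − (1/2)·R1: [0, -6, -7, 1/2, 9/2]
R4 ← R4 + (9/4)·R1: [0, 12, 29/2, -1/4, -41/4]
R5 ← R5 − (1/2)·R1: [0, -7, -10, -9/2, 15/2]
R6 ← R6 − (3/2)·R1: [0, -12, -14, 5/2, 21/2]
R3 ← R3 − (3/2)·R2: [0, 0, -5/2, -37/4, 3/4]
R4 ← R4 + (3)·R2: [0, 0, 11/2, 77/4, -11/4]
R5 ← R5 − (7/4)·R2: [0, 0, -19/4, -127/8, 25/8]
R6 ← R6 − (3)·R2: [0, 0, -5, -17, 3]
R4 ← R4 + (11/5)·R3: [0, 0, 0, -11/10, -11/10]
R5 ← R5 − (19/10)·R3: [0, 0, 0, 17/10, 17/10]
R6 ← R6 − (2)·R3: [0, 0, 0, 3/2, 3/2]
R5 ← R5 + (17/11)·R4: [0, 0, 0, 0, 0]
R6 ← R6 + (15/11)·R4: [0, 0, 0, 0, 0]
4 nonzero rows, so rank(C) = 4.
C has 5 columns; by rank–nullity, nullity = 5 − 4 = 1.

1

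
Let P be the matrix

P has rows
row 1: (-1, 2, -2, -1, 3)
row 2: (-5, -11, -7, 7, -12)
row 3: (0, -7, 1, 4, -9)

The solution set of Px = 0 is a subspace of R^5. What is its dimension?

Row reduce to echelon form.
R2 ← R2 − (5)·R1: [0, -21, 3, 12, -27]
R3 ← R3 − (1/3)·R2: [0, 0, 0, 0, 0]
2 nonzero rows, so rank(P) = 2.
P has 5 columns; by rank–nullity, nullity = 5 − 2 = 3.

3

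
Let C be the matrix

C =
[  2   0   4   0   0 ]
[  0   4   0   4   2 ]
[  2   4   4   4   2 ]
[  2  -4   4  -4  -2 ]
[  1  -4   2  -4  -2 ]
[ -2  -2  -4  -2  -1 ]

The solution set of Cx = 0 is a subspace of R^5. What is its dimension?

Row reduce to echelon form.
R3 ← R3 − R1: [0, 4, 0, 4, 2]
R4 ← R4 − R1: [0, -4, 0, -4, -2]
R5 ← R5 − (1/2)·R1: [0, -4, 0, -4, -2]
R6 ← R6 + R1: [0, -2, 0, -2, -1]
R3 ← R3 − R2: [0, 0, 0, 0, 0]
R4 ← R4 + R2: [0, 0, 0, 0, 0]
R5 ← R5 + R2: [0, 0, 0, 0, 0]
R6 ← R6 + (1/2)·R2: [0, 0, 0, 0, 0]
2 nonzero rows, so rank(C) = 2.
C has 5 columns; by rank–nullity, nullity = 5 − 2 = 3.

3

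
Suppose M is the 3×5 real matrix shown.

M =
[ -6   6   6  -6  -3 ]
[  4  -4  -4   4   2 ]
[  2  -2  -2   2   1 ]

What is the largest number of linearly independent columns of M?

1

Row reduce to echelon form.
R2 ← R2 + (2/3)·R1: [0, 0, 0, 0, 0]
R3 ← R3 + (1/3)·R1: [0, 0, 0, 0, 0]
Echelon form has 1 nonzero row, so rank(M) = 1.
The rank gives the maximum number of linearly independent columns: 1.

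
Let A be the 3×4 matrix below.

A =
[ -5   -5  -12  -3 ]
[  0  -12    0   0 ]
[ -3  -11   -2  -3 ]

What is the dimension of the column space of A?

3

Row reduce to echelon form.
R3 ← R3 − (3/5)·R1: [0, -8, 26/5, -6/5]
R3 ← R3 − (2/3)·R2: [0, 0, 26/5, -6/5]
Echelon form has 3 nonzero rows, so rank(A) = 3.
The column space has dimension equal to the rank: 3.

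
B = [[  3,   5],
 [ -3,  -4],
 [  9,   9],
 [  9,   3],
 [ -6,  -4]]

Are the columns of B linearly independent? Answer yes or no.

Row reduce B to echelon form.
R2 ← R2 + R1: [0, 1]
R3 ← R3 − (3)·R1: [0, -6]
R4 ← R4 − (3)·R1: [0, -12]
R5 ← R5 + (2)·R1: [0, 6]
R3 ← R3 + (6)·R2: [0, 0]
R4 ← R4 + (12)·R2: [0, 0]
R5 ← R5 − (6)·R2: [0, 0]
2 pivots among 2 columns.
Every column is a pivot column, so the columns are linearly independent.

yes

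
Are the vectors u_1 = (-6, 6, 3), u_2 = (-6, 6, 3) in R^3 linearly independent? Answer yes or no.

Form the matrix with these vectors as rows and row reduce.
R2 ← R2 − R1: [0, 0, 0]
1 nonzero row, so the 2 vectors span a space of dimension 1.
Since 1 < 2, the vectors are linearly dependent.

no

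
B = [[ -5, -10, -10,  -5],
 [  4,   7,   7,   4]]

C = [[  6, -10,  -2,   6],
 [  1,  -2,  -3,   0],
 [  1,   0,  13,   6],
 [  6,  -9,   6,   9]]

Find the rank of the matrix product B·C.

2

First compute BC:
[[-80, 115, -120, -135],
 [ 62, -90,  86, 102]]
Now row reduce the product.
R2 ← R2 + (31/40)·R1: [0, -7/8, -7, -21/8]
2 nonzero rows, so rank(BC) = 2.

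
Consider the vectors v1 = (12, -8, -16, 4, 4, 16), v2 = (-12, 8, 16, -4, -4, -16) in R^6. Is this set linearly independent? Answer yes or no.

no

Form the matrix with these vectors as rows and row reduce.
R2 ← R2 + R1: [0, 0, 0, 0, 0, 0]
1 nonzero row, so the 2 vectors span a space of dimension 1.
Since 1 < 2, the vectors are linearly dependent.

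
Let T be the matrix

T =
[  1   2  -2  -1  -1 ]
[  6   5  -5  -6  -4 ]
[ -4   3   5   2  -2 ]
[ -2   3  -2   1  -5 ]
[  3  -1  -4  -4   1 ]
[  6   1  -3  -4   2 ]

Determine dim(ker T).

Row reduce to echelon form.
R2 ← R2 − (6)·R1: [0, -7, 7, 0, 2]
R3 ← R3 + (4)·R1: [0, 11, -3, -2, -6]
R4 ← R4 + (2)·R1: [0, 7, -6, -1, -7]
R5 ← R5 − (3)·R1: [0, -7, 2, -1, 4]
R6 ← R6 − (6)·R1: [0, -11, 9, 2, 8]
R3 ← R3 + (11/7)·R2: [0, 0, 8, -2, -20/7]
R4 ← R4 + R2: [0, 0, 1, -1, -5]
R5 ← R5 − R2: [0, 0, -5, -1, 2]
R6 ← R6 − (11/7)·R2: [0, 0, -2, 2, 34/7]
R4 ← R4 − (1/8)·R3: [0, 0, 0, -3/4, -65/14]
R5 ← R5 + (5/8)·R3: [0, 0, 0, -9/4, 3/14]
R6 ← R6 + (1/4)·R3: [0, 0, 0, 3/2, 29/7]
R5 ← R5 − (3)·R4: [0, 0, 0, 0, 99/7]
R6 ← R6 + (2)·R4: [0, 0, 0, 0, -36/7]
R6 ← R6 + (4/11)·R5: [0, 0, 0, 0, 0]
5 nonzero rows, so rank(T) = 5.
T has 5 columns; by rank–nullity, nullity = 5 − 5 = 0.

0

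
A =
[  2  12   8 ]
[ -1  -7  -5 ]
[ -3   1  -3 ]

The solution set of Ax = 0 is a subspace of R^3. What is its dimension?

0

Row reduce to echelon form.
R2 ← R2 + (1/2)·R1: [0, -1, -1]
R3 ← R3 + (3/2)·R1: [0, 19, 9]
R3 ← R3 + (19)·R2: [0, 0, -10]
3 nonzero rows, so rank(A) = 3.
A has 3 columns; by rank–nullity, nullity = 3 − 3 = 0.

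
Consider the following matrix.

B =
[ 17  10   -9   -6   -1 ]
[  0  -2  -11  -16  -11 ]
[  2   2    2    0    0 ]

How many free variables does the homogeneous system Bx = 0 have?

2

Row reduce to echelon form.
R3 ← R3 − (2/17)·R1: [0, 14/17, 52/17, 12/17, 2/17]
R3 ← R3 + (7/17)·R2: [0, 0, -25/17, -100/17, -75/17]
3 nonzero rows, so rank(B) = 3.
B has 5 columns; by rank–nullity, nullity = 5 − 3 = 2.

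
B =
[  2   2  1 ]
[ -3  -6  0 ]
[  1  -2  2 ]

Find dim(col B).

2

Row reduce to echelon form.
R2 ← R2 + (3/2)·R1: [0, -3, 3/2]
R3 ← R3 − (1/2)·R1: [0, -3, 3/2]
R3 ← R3 − R2: [0, 0, 0]
Echelon form has 2 nonzero rows, so rank(B) = 2.
The column space has dimension equal to the rank: 2.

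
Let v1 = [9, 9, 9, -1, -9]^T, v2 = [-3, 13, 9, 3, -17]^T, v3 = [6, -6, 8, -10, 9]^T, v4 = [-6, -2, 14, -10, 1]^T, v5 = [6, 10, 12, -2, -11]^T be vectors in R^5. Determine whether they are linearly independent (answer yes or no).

Form the matrix with these vectors as rows and row reduce.
R2 ← R2 + (1/3)·R1: [0, 16, 12, 8/3, -20]
R3 ← R3 − (2/3)·R1: [0, -12, 2, -28/3, 15]
R4 ← R4 + (2/3)·R1: [0, 4, 20, -32/3, -5]
R5 ← R5 − (2/3)·R1: [0, 4, 6, -4/3, -5]
R3 ← R3 + (3/4)·R2: [0, 0, 11, -22/3, 0]
R4 ← R4 − (1/4)·R2: [0, 0, 17, -34/3, 0]
R5 ← R5 − (1/4)·R2: [0, 0, 3, -2, 0]
R4 ← R4 − (17/11)·R3: [0, 0, 0, 0, 0]
R5 ← R5 − (3/11)·R3: [0, 0, 0, 0, 0]
3 nonzero rows, so the 5 vectors span a space of dimension 3.
Since 3 < 5, the vectors are linearly dependent.

no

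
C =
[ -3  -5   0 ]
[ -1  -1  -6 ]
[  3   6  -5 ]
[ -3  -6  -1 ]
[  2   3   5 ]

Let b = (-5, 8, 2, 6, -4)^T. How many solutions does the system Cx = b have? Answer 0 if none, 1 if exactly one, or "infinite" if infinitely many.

Row reduce the augmented matrix [C | b].
R2 ← R2 − (1/3)·R1: [0, 2/3, -6, 29/3]
R3 ← R3 + R1: [0, 1, -5, -3]
R4 ← R4 − R1: [0, -1, -1, 11]
R5 ← R5 + (2/3)·R1: [0, -1/3, 5, -22/3]
R3 ← R3 − (3/2)·R2: [0, 0, 4, -35/2]
R4 ← R4 + (3/2)·R2: [0, 0, -10, 51/2]
R5 ← R5 + (1/2)·R2: [0, 0, 2, -5/2]
R4 ← R4 + (5/2)·R3: [0, 0, 0, -73/4]
R5 ← R5 − (1/2)·R3: [0, 0, 0, 25/4]
R5 ← R5 + (25/73)·R4: [0, 0, 0, 0]
The echelon form has 4 nonzero rows; the last pivot sits in the augmented column, so rank(C) = 3 but rank([C|b]) = 4.
Since the ranks differ, the system is inconsistent.
It has no solutions.

0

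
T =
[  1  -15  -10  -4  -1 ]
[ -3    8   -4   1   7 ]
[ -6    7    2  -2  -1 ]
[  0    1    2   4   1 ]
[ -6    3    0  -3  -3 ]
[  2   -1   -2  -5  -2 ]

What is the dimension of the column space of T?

Row reduce to echelon form.
R2 ← R2 + (3)·R1: [0, -37, -34, -11, 4]
R3 ← R3 + (6)·R1: [0, -83, -58, -26, -7]
R5 ← R5 + (6)·R1: [0, -87, -60, -27, -9]
R6 ← R6 − (2)·R1: [0, 29, 18, 3, 0]
R3 ← R3 − (83/37)·R2: [0, 0, 676/37, -49/37, -591/37]
R4 ← R4 + (1/37)·R2: [0, 0, 40/37, 137/37, 41/37]
R5 ← R5 − (87/37)·R2: [0, 0, 738/37, -42/37, -681/37]
R6 ← R6 + (29/37)·R2: [0, 0, -320/37, -208/37, 116/37]
R4 ← R4 − (10/169)·R3: [0, 0, 0, 639/169, 347/169]
R5 ← R5 − (369/338)·R3: [0, 0, 0, 105/338, -327/338]
R6 ← R6 + (80/169)·R3: [0, 0, 0, -1056/169, -748/169]
R5 ← R5 − (35/426)·R4: [0, 0, 0, 0, -242/213]
R6 ← R6 + (352/213)·R4: [0, 0, 0, 0, -220/213]
R6 ← R6 − (10/11)·R5: [0, 0, 0, 0, 0]
Echelon form has 5 nonzero rows, so rank(T) = 5.
The column space has dimension equal to the rank: 5.

5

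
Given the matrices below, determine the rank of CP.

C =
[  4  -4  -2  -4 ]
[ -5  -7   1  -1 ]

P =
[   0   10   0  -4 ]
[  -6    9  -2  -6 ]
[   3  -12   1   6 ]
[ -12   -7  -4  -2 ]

2

First compute CP:
[[ 66,  56,  22,   4],
 [ 57, -118,  19,  70]]
Now row reduce the product.
R2 ← R2 − (19/22)·R1: [0, -1830/11, 0, 732/11]
2 nonzero rows, so rank(CP) = 2.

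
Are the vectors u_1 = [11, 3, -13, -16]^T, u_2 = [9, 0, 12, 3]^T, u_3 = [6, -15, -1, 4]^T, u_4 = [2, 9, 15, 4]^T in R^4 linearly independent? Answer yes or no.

Form the matrix with these vectors as rows and row reduce.
R2 ← R2 − (9/11)·R1: [0, -27/11, 249/11, 177/11]
R3 ← R3 − (6/11)·R1: [0, -183/11, 67/11, 140/11]
R4 ← R4 − (2/11)·R1: [0, 93/11, 191/11, 76/11]
R3 ← R3 − (61/9)·R2: [0, 0, -442/3, -289/3]
R4 ← R4 + (31/9)·R2: [0, 0, 286/3, 187/3]
R4 ← R4 + (11/17)·R3: [0, 0, 0, 0]
3 nonzero rows, so the 4 vectors span a space of dimension 3.
Since 3 < 4, the vectors are linearly dependent.

no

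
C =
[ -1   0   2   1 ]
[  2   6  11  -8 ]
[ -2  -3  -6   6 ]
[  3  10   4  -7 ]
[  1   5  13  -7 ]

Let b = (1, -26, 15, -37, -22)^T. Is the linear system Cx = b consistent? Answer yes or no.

Row reduce the augmented matrix [C | b].
R2 ← R2 + (2)·R1: [0, 6, 15, -6, -24]
R3 ← R3 − (2)·R1: [0, -3, -10, 4, 13]
R4 ← R4 + (3)·R1: [0, 10, 10, -4, -34]
R5 ← R5 + R1: [0, 5, 15, -6, -21]
R3 ← R3 + (1/2)·R2: [0, 0, -5/2, 1, 1]
R4 ← R4 − (5/3)·R2: [0, 0, -15, 6, 6]
R5 ← R5 − (5/6)·R2: [0, 0, 5/2, -1, -1]
R4 ← R4 − (6)·R3: [0, 0, 0, 0, 0]
R5 ← R5 + R3: [0, 0, 0, 0, 0]
The echelon form has 3 nonzero rows, and every pivot lies in the first 4 columns, so rank(C) = rank([C|b]) = 3.
The system is consistent.

yes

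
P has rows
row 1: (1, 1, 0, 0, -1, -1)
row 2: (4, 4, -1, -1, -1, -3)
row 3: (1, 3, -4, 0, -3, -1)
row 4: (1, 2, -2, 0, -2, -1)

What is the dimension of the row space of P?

3

Row reduce to echelon form.
R2 ← R2 − (4)·R1: [0, 0, -1, -1, 3, 1]
R3 ← R3 − R1: [0, 2, -4, 0, -2, 0]
R4 ← R4 − R1: [0, 1, -2, 0, -1, 0]
Swap R2 ↔ R3
R4 ← R4 − (1/2)·R2: [0, 0, 0, 0, 0, 0]
Echelon form has 3 nonzero rows, so rank(P) = 3.
The row space has dimension equal to the rank: 3.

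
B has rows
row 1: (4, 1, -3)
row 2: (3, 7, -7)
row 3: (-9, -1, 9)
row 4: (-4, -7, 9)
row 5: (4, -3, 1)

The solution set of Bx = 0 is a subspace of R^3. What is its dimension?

0

Row reduce to echelon form.
R2 ← R2 − (3/4)·R1: [0, 25/4, -19/4]
R3 ← R3 + (9/4)·R1: [0, 5/4, 9/4]
R4 ← R4 + R1: [0, -6, 6]
R5 ← R5 − R1: [0, -4, 4]
R3 ← R3 − (1/5)·R2: [0, 0, 16/5]
R4 ← R4 + (24/25)·R2: [0, 0, 36/25]
R5 ← R5 + (16/25)·R2: [0, 0, 24/25]
R4 ← R4 − (9/20)·R3: [0, 0, 0]
R5 ← R5 − (3/10)·R3: [0, 0, 0]
3 nonzero rows, so rank(B) = 3.
B has 3 columns; by rank–nullity, nullity = 3 − 3 = 0.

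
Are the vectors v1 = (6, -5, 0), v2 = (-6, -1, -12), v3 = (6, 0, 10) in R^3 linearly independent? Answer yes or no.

no

Form the matrix with these vectors as rows and row reduce.
R2 ← R2 + R1: [0, -6, -12]
R3 ← R3 − R1: [0, 5, 10]
R3 ← R3 + (5/6)·R2: [0, 0, 0]
2 nonzero rows, so the 3 vectors span a space of dimension 2.
Since 2 < 3, the vectors are linearly dependent.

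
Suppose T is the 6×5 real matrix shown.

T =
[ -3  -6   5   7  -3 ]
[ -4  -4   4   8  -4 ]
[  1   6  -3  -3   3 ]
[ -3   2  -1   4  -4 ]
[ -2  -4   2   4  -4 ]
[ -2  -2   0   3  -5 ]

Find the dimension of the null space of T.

2

Row reduce to echelon form.
R2 ← R2 − (4/3)·R1: [0, 4, -8/3, -4/3, 0]
R3 ← R3 + (1/3)·R1: [0, 4, -4/3, -2/3, 2]
R4 ← R4 − R1: [0, 8, -6, -3, -1]
R5 ← R5 − (2/3)·R1: [0, 0, -4/3, -2/3, -2]
R6 ← R6 − (2/3)·R1: [0, 2, -10/3, -5/3, -3]
R3 ← R3 − R2: [0, 0, 4/3, 2/3, 2]
R4 ← R4 − (2)·R2: [0, 0, -2/3, -1/3, -1]
R6 ← R6 − (1/2)·R2: [0, 0, -2, -1, -3]
R4 ← R4 + (1/2)·R3: [0, 0, 0, 0, 0]
R5 ← R5 + R3: [0, 0, 0, 0, 0]
R6 ← R6 + (3/2)·R3: [0, 0, 0, 0, 0]
3 nonzero rows, so rank(T) = 3.
T has 5 columns; by rank–nullity, nullity = 5 − 3 = 2.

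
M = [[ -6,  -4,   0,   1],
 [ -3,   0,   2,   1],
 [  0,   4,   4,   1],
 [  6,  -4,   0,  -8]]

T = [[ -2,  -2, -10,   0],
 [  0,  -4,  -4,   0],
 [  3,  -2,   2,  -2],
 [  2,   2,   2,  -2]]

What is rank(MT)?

First compute MT:
[[ 14,  30,  78,  -2],
 [ 14,   4,  36,  -6],
 [ 14, -22,  -6, -10],
 [-28, -12, -60,  16]]
Now row reduce the product.
R2 ← R2 − R1: [0, -26, -42, -4]
R3 ← R3 − R1: [0, -52, -84, -8]
R4 ← R4 + (2)·R1: [0, 48, 96, 12]
R3 ← R3 − (2)·R2: [0, 0, 0, 0]
R4 ← R4 + (24/13)·R2: [0, 0, 240/13, 60/13]
Swap R3 ↔ R4
3 nonzero rows, so rank(MT) = 3.

3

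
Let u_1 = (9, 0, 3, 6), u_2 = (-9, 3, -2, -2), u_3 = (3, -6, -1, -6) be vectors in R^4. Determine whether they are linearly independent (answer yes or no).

Form the matrix with these vectors as rows and row reduce.
R2 ← R2 + R1: [0, 3, 1, 4]
R3 ← R3 − (1/3)·R1: [0, -6, -2, -8]
R3 ← R3 + (2)·R2: [0, 0, 0, 0]
2 nonzero rows, so the 3 vectors span a space of dimension 2.
Since 2 < 3, the vectors are linearly dependent.

no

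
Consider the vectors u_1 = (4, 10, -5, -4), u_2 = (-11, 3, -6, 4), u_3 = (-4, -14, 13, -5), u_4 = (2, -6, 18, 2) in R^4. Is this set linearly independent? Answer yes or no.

yes

Form the matrix with these vectors as rows and row reduce.
R2 ← R2 + (11/4)·R1: [0, 61/2, -79/4, -7]
R3 ← R3 + R1: [0, -4, 8, -9]
R4 ← R4 − (1/2)·R1: [0, -11, 41/2, 4]
R3 ← R3 + (8/61)·R2: [0, 0, 330/61, -605/61]
R4 ← R4 + (22/61)·R2: [0, 0, 816/61, 90/61]
R4 ← R4 − (136/55)·R3: [0, 0, 0, 26]
4 nonzero rows, so the 4 vectors span a space of dimension 4.
Since 4 = 4, the vectors are linearly independent.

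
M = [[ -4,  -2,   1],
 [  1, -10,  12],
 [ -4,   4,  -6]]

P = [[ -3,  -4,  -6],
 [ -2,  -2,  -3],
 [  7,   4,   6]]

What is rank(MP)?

2

First compute MP:
[[ 23,  24,  36],
 [101,  64,  96],
 [-38, -16, -24]]
Now row reduce the product.
R2 ← R2 − (101/23)·R1: [0, -952/23, -1428/23]
R3 ← R3 + (38/23)·R1: [0, 544/23, 816/23]
R3 ← R3 + (4/7)·R2: [0, 0, 0]
2 nonzero rows, so rank(MP) = 2.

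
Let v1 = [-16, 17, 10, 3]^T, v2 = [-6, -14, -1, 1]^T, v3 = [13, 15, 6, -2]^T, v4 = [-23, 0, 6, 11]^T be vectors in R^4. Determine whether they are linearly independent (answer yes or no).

yes

Form the matrix with these vectors as rows and row reduce.
R2 ← R2 − (3/8)·R1: [0, -163/8, -19/4, -1/8]
R3 ← R3 + (13/16)·R1: [0, 461/16, 113/8, 7/16]
R4 ← R4 − (23/16)·R1: [0, -391/16, -67/8, 107/16]
R3 ← R3 + (461/326)·R2: [0, 0, 2415/326, 85/326]
R4 ← R4 − (391/326)·R2: [0, 0, -873/326, 2229/326]
R4 ← R4 + (291/805)·R3: [0, 0, 0, 1116/161]
4 nonzero rows, so the 4 vectors span a space of dimension 4.
Since 4 = 4, the vectors are linearly independent.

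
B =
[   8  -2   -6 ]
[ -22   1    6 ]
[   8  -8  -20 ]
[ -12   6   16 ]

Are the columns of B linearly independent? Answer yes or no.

Row reduce B to echelon form.
R2 ← R2 + (11/4)·R1: [0, -9/2, -21/2]
R3 ← R3 − R1: [0, -6, -14]
R4 ← R4 + (3/2)·R1: [0, 3, 7]
R3 ← R3 − (4/3)·R2: [0, 0, 0]
R4 ← R4 + (2/3)·R2: [0, 0, 0]
2 pivots among 3 columns.
Only 2 < 3 pivot columns, so the columns are linearly dependent.

no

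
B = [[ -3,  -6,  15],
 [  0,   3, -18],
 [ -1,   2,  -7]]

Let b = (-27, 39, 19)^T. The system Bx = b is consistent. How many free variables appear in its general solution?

0

Row reduce the augmented matrix [B | b].
R3 ← R3 − (1/3)·R1: [0, 4, -12, 28]
R3 ← R3 − (4/3)·R2: [0, 0, 12, -24]
The echelon form has 3 nonzero rows, and every pivot lies in the first 3 columns, so rank(B) = rank([B|b]) = 3.
The system is consistent.
Free variables = (unknowns) − (rank) = 3 − 3 = 0.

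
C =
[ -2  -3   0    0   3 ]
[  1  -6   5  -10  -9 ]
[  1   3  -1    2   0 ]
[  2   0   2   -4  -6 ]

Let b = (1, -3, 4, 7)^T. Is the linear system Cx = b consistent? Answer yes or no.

Row reduce the augmented matrix [C | b].
R2 ← R2 + (1/2)·R1: [0, -15/2, 5, -10, -15/2, -5/2]
R3 ← R3 + (1/2)·R1: [0, 3/2, -1, 2, 3/2, 9/2]
R4 ← R4 + R1: [0, -3, 2, -4, -3, 8]
R3 ← R3 + (1/5)·R2: [0, 0, 0, 0, 0, 4]
R4 ← R4 − (2/5)·R2: [0, 0, 0, 0, 0, 9]
R4 ← R4 − (9/4)·R3: [0, 0, 0, 0, 0, 0]
The echelon form has 3 nonzero rows; the last pivot sits in the augmented column, so rank(C) = 2 but rank([C|b]) = 3.
Since the ranks differ, the system is inconsistent.

no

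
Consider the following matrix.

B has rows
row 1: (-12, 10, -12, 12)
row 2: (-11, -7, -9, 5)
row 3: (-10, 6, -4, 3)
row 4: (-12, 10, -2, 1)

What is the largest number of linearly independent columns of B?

Row reduce to echelon form.
R2 ← R2 − (11/12)·R1: [0, -97/6, 2, -6]
R3 ← R3 − (5/6)·R1: [0, -7/3, 6, -7]
R4 ← R4 − R1: [0, 0, 10, -11]
R3 ← R3 − (14/97)·R2: [0, 0, 554/97, -595/97]
R4 ← R4 − (485/277)·R3: [0, 0, 0, -72/277]
Echelon form has 4 nonzero rows, so rank(B) = 4.
The rank gives the maximum number of linearly independent columns: 4.

4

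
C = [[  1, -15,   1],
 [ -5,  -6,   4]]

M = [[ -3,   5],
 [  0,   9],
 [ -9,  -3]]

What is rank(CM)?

2

First compute CM:
[[-12, -133],
 [-21, -91]]
Now row reduce the product.
R2 ← R2 − (7/4)·R1: [0, 567/4]
2 nonzero rows, so rank(CM) = 2.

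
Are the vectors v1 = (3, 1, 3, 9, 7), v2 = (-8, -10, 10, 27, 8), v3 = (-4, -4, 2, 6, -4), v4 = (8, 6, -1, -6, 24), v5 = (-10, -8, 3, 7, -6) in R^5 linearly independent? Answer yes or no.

Form the matrix with these vectors as rows and row reduce.
R2 ← R2 + (8/3)·R1: [0, -22/3, 18, 51, 80/3]
R3 ← R3 + (4/3)·R1: [0, -8/3, 6, 18, 16/3]
R4 ← R4 − (8/3)·R1: [0, 10/3, -9, -30, 16/3]
R5 ← R5 + (10/3)·R1: [0, -14/3, 13, 37, 52/3]
R3 ← R3 − (4/11)·R2: [0, 0, -6/11, -6/11, -48/11]
R4 ← R4 + (5/11)·R2: [0, 0, -9/11, -75/11, 192/11]
R5 ← R5 − (7/11)·R2: [0, 0, 17/11, 50/11, 4/11]
R4 ← R4 − (3/2)·R3: [0, 0, 0, -6, 24]
R5 ← R5 + (17/6)·R3: [0, 0, 0, 3, -12]
R5 ← R5 + (1/2)·R4: [0, 0, 0, 0, 0]
4 nonzero rows, so the 5 vectors span a space of dimension 4.
Since 4 < 5, the vectors are linearly dependent.

no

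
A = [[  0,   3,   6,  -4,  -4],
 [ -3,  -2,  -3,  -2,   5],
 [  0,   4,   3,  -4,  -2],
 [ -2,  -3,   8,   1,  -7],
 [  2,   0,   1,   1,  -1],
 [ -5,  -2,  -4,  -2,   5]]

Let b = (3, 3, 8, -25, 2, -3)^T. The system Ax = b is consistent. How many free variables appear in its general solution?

Row reduce the augmented matrix [A | b].
Swap R1 ↔ R2
R4 ← R4 − (2/3)·R1: [0, -5/3, 10, 7/3, -31/3, -27]
R5 ← R5 + (2/3)·R1: [0, -4/3, -1, -1/3, 7/3, 4]
R6 ← R6 − (5/3)·R1: [0, 4/3, 1, 4/3, -10/3, -8]
R3 ← R3 − (4/3)·R2: [0, 0, -5, 4/3, 10/3, 4]
R4 ← R4 + (5/9)·R2: [0, 0, 40/3, 1/9, -113/9, -76/3]
R5 ← R5 + (4/9)·R2: [0, 0, 5/3, -19/9, 5/9, 16/3]
R6 ← R6 − (4/9)·R2: [0, 0, -5/3, 28/9, -14/9, -28/3]
R4 ← R4 + (8/3)·R3: [0, 0, 0, 11/3, -11/3, -44/3]
R5 ← R5 + (1/3)·R3: [0, 0, 0, -5/3, 5/3, 20/3]
R6 ← R6 − (1/3)·R3: [0, 0, 0, 8/3, -8/3, -32/3]
R5 ← R5 + (5/11)·R4: [0, 0, 0, 0, 0, 0]
R6 ← R6 − (8/11)·R4: [0, 0, 0, 0, 0, 0]
The echelon form has 4 nonzero rows, and every pivot lies in the first 5 columns, so rank(A) = rank([A|b]) = 4.
The system is consistent.
Free variables = (unknowns) − (rank) = 5 − 4 = 1.

1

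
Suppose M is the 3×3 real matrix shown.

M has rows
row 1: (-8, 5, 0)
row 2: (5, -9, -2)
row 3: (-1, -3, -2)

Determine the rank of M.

3

Row reduce to echelon form.
R2 ← R2 + (5/8)·R1: [0, -47/8, -2]
R3 ← R3 − (1/8)·R1: [0, -29/8, -2]
R3 ← R3 − (29/47)·R2: [0, 0, -36/47]
Echelon form has 3 nonzero rows, so rank(M) = 3.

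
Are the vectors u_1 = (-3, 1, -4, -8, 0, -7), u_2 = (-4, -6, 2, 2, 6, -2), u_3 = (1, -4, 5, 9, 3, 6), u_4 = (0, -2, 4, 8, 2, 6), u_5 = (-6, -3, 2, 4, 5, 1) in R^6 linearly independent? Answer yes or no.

Form the matrix with these vectors as rows and row reduce.
R2 ← R2 − (4/3)·R1: [0, -22/3, 22/3, 38/3, 6, 22/3]
R3 ← R3 + (1/3)·R1: [0, -11/3, 11/3, 19/3, 3, 11/3]
R5 ← R5 − (2)·R1: [0, -5, 10, 20, 5, 15]
R3 ← R3 − (1/2)·R2: [0, 0, 0, 0, 0, 0]
R4 ← R4 − (3/11)·R2: [0, 0, 2, 50/11, 4/11, 4]
R5 ← R5 − (15/22)·R2: [0, 0, 5, 125/11, 10/11, 10]
Swap R3 ↔ R4
R5 ← R5 − (5/2)·R3: [0, 0, 0, 0, 0, 0]
3 nonzero rows, so the 5 vectors span a space of dimension 3.
Since 3 < 5, the vectors are linearly dependent.

no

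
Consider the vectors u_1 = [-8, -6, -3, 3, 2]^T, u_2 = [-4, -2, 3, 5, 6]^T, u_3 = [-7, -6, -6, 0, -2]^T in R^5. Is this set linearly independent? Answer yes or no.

no

Form the matrix with these vectors as rows and row reduce.
R2 ← R2 − (1/2)·R1: [0, 1, 9/2, 7/2, 5]
R3 ← R3 − (7/8)·R1: [0, -3/4, -27/8, -21/8, -15/4]
R3 ← R3 + (3/4)·R2: [0, 0, 0, 0, 0]
2 nonzero rows, so the 3 vectors span a space of dimension 2.
Since 2 < 3, the vectors are linearly dependent.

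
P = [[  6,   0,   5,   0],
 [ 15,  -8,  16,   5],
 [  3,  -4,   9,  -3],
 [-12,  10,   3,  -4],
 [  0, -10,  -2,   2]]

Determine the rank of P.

4

Row reduce to echelon form.
R2 ← R2 − (5/2)·R1: [0, -8, 7/2, 5]
R3 ← R3 − (1/2)·R1: [0, -4, 13/2, -3]
R4 ← R4 + (2)·R1: [0, 10, 13, -4]
R3 ← R3 − (1/2)·R2: [0, 0, 19/4, -11/2]
R4 ← R4 + (5/4)·R2: [0, 0, 139/8, 9/4]
R5 ← R5 − (5/4)·R2: [0, 0, -51/8, -17/4]
R4 ← R4 − (139/38)·R3: [0, 0, 0, 425/19]
R5 ← R5 + (51/38)·R3: [0, 0, 0, -221/19]
R5 ← R5 + (13/25)·R4: [0, 0, 0, 0]
Echelon form has 4 nonzero rows, so rank(P) = 4.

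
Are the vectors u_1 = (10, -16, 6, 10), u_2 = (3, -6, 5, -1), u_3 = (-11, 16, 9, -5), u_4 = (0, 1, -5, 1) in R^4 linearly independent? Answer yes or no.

no

Form the matrix with these vectors as rows and row reduce.
R2 ← R2 − (3/10)·R1: [0, -6/5, 16/5, -4]
R3 ← R3 + (11/10)·R1: [0, -8/5, 78/5, 6]
R3 ← R3 − (4/3)·R2: [0, 0, 34/3, 34/3]
R4 ← R4 + (5/6)·R2: [0, 0, -7/3, -7/3]
R4 ← R4 + (7/34)·R3: [0, 0, 0, 0]
3 nonzero rows, so the 4 vectors span a space of dimension 3.
Since 3 < 4, the vectors are linearly dependent.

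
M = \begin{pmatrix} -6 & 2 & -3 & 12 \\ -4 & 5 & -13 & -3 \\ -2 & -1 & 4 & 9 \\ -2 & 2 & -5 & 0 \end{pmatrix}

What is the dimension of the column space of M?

Row reduce to echelon form.
R2 ← R2 − (2/3)·R1: [0, 11/3, -11, -11]
R3 ← R3 − (1/3)·R1: [0, -5/3, 5, 5]
R4 ← R4 − (1/3)·R1: [0, 4/3, -4, -4]
R3 ← R3 + (5/11)·R2: [0, 0, 0, 0]
R4 ← R4 − (4/11)·R2: [0, 0, 0, 0]
Echelon form has 2 nonzero rows, so rank(M) = 2.
The column space has dimension equal to the rank: 2.

2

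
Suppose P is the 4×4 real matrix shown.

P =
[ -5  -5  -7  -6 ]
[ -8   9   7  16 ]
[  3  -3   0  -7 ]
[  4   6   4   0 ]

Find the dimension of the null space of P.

0

Row reduce to echelon form.
R2 ← R2 − (8/5)·R1: [0, 17, 91/5, 128/5]
R3 ← R3 + (3/5)·R1: [0, -6, -21/5, -53/5]
R4 ← R4 + (4/5)·R1: [0, 2, -8/5, -24/5]
R3 ← R3 + (6/17)·R2: [0, 0, 189/85, -133/85]
R4 ← R4 − (2/17)·R2: [0, 0, -318/85, -664/85]
R4 ← R4 + (106/63)·R3: [0, 0, 0, -94/9]
4 nonzero rows, so rank(P) = 4.
P has 4 columns; by rank–nullity, nullity = 4 − 4 = 0.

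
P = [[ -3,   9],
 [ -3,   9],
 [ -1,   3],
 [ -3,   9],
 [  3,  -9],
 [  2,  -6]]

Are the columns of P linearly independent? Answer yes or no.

Row reduce P to echelon form.
R2 ← R2 − R1: [0, 0]
R3 ← R3 − (1/3)·R1: [0, 0]
R4 ← R4 − R1: [0, 0]
R5 ← R5 + R1: [0, 0]
R6 ← R6 + (2/3)·R1: [0, 0]
1 pivot among 2 columns.
Only 1 < 2 pivot columns, so the columns are linearly dependent.

no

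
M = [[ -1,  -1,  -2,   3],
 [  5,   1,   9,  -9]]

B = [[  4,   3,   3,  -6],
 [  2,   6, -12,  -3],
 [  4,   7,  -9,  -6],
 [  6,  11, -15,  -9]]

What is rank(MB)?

First compute MB:
[[  4,  10, -18,  -6],
 [  4, -15,  57,  -6]]
Now row reduce the product.
R2 ← R2 − R1: [0, -25, 75, 0]
2 nonzero rows, so rank(MB) = 2.

2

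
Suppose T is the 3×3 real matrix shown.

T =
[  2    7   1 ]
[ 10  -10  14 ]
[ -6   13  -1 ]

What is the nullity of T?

0

Row reduce to echelon form.
R2 ← R2 − (5)·R1: [0, -45, 9]
R3 ← R3 + (3)·R1: [0, 34, 2]
R3 ← R3 + (34/45)·R2: [0, 0, 44/5]
3 nonzero rows, so rank(T) = 3.
T has 3 columns; by rank–nullity, nullity = 3 − 3 = 0.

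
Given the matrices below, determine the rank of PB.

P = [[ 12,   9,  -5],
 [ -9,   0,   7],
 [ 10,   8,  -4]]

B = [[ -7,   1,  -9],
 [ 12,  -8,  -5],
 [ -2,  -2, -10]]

2

First compute PB:
[[ 34, -50, -103],
 [ 49, -23,  11],
 [ 34, -46, -90]]
Now row reduce the product.
R2 ← R2 − (49/34)·R1: [0, 834/17, 5421/34]
R3 ← R3 − R1: [0, 4, 13]
R3 ← R3 − (34/417)·R2: [0, 0, 0]
2 nonzero rows, so rank(PB) = 2.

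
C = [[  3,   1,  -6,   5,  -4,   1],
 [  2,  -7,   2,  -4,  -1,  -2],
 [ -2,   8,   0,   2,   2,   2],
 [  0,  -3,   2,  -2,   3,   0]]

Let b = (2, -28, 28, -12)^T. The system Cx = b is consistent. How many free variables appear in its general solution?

2

Row reduce the augmented matrix [C | b].
R2 ← R2 − (2/3)·R1: [0, -23/3, 6, -22/3, 5/3, -8/3, -88/3]
R3 ← R3 + (2/3)·R1: [0, 26/3, -4, 16/3, -2/3, 8/3, 88/3]
R3 ← R3 + (26/23)·R2: [0, 0, 64/23, -68/23, 28/23, -8/23, -88/23]
R4 ← R4 − (9/23)·R2: [0, 0, -8/23, 20/23, 54/23, 24/23, -12/23]
R4 ← R4 + (1/8)·R3: [0, 0, 0, 1/2, 5/2, 1, -1]
The echelon form has 4 nonzero rows, and every pivot lies in the first 6 columns, so rank(C) = rank([C|b]) = 4.
The system is consistent.
Free variables = (unknowns) − (rank) = 6 − 4 = 2.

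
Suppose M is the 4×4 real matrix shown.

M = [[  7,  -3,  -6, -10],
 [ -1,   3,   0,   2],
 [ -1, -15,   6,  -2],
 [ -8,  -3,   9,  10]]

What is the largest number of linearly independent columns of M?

2

Row reduce to echelon form.
R2 ← R2 + (1/7)·R1: [0, 18/7, -6/7, 4/7]
R3 ← R3 + (1/7)·R1: [0, -108/7, 36/7, -24/7]
R4 ← R4 + (8/7)·R1: [0, -45/7, 15/7, -10/7]
R3 ← R3 + (6)·R2: [0, 0, 0, 0]
R4 ← R4 + (5/2)·R2: [0, 0, 0, 0]
Echelon form has 2 nonzero rows, so rank(M) = 2.
The rank gives the maximum number of linearly independent columns: 2.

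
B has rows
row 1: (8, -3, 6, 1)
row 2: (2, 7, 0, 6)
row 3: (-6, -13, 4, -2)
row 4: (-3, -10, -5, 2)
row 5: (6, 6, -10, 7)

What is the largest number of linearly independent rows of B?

Row reduce to echelon form.
R2 ← R2 − (1/4)·R1: [0, 31/4, -3/2, 23/4]
R3 ← R3 + (3/4)·R1: [0, -61/4, 17/2, -5/4]
R4 ← R4 + (3/8)·R1: [0, -89/8, -11/4, 19/8]
R5 ← R5 − (3/4)·R1: [0, 33/4, -29/2, 25/4]
R3 ← R3 + (61/31)·R2: [0, 0, 172/31, 312/31]
R4 ← R4 + (89/62)·R2: [0, 0, -152/31, 659/62]
R5 ← R5 − (33/31)·R2: [0, 0, -400/31, 4/31]
R4 ← R4 + (38/43)·R3: [0, 0, 0, 1679/86]
R5 ← R5 + (100/43)·R3: [0, 0, 0, 1012/43]
R5 ← R5 − (88/73)·R4: [0, 0, 0, 0]
Echelon form has 4 nonzero rows, so rank(B) = 4.
The rank gives the maximum number of linearly independent rows: 4.

4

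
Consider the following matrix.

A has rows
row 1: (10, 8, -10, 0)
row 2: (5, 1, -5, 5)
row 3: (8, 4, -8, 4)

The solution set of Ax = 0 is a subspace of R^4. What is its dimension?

2

Row reduce to echelon form.
R2 ← R2 − (1/2)·R1: [0, -3, 0, 5]
R3 ← R3 − (4/5)·R1: [0, -12/5, 0, 4]
R3 ← R3 − (4/5)·R2: [0, 0, 0, 0]
2 nonzero rows, so rank(A) = 2.
A has 4 columns; by rank–nullity, nullity = 4 − 2 = 2.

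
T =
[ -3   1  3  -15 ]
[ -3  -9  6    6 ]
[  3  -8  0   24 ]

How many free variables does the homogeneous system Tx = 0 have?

1

Row reduce to echelon form.
R2 ← R2 − R1: [0, -10, 3, 21]
R3 ← R3 + R1: [0, -7, 3, 9]
R3 ← R3 − (7/10)·R2: [0, 0, 9/10, -57/10]
3 nonzero rows, so rank(T) = 3.
T has 4 columns; by rank–nullity, nullity = 4 − 3 = 1.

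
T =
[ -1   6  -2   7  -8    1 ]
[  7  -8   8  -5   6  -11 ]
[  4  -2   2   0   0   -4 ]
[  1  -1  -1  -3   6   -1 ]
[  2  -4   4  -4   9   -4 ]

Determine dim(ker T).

Row reduce to echelon form.
R2 ← R2 + (7)·R1: [0, 34, -6, 44, -50, -4]
R3 ← R3 + (4)·R1: [0, 22, -6, 28, -32, 0]
R4 ← R4 + R1: [0, 5, -3, 4, -2, 0]
R5 ← R5 + (2)·R1: [0, 8, 0, 10, -7, -2]
R3 ← R3 − (11/17)·R2: [0, 0, -36/17, -8/17, 6/17, 44/17]
R4 ← R4 − (5/34)·R2: [0, 0, -36/17, -42/17, 91/17, 10/17]
R5 ← R5 − (4/17)·R2: [0, 0, 24/17, -6/17, 81/17, -18/17]
R4 ← R4 − R3: [0, 0, 0, -2, 5, -2]
R5 ← R5 + (2/3)·R3: [0, 0, 0, -2/3, 5, 2/3]
R5 ← R5 − (1/3)·R4: [0, 0, 0, 0, 10/3, 4/3]
5 nonzero rows, so rank(T) = 5.
T has 6 columns; by rank–nullity, nullity = 6 − 5 = 1.

1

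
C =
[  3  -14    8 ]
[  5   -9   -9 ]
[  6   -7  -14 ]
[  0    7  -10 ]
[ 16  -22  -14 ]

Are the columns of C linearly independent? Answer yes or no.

Row reduce C to echelon form.
R2 ← R2 − (5/3)·R1: [0, 43/3, -67/3]
R3 ← R3 − (2)·R1: [0, 21, -30]
R5 ← R5 − (16/3)·R1: [0, 158/3, -170/3]
R3 ← R3 − (63/43)·R2: [0, 0, 117/43]
R4 ← R4 − (21/43)·R2: [0, 0, 39/43]
R5 ← R5 − (158/43)·R2: [0, 0, 1092/43]
R4 ← R4 − (1/3)·R3: [0, 0, 0]
R5 ← R5 − (28/3)·R3: [0, 0, 0]
3 pivots among 3 columns.
Every column is a pivot column, so the columns are linearly independent.

yes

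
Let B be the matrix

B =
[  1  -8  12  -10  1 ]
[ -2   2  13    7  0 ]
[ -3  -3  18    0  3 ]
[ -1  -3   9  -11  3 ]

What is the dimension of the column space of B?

4

Row reduce to echelon form.
R2 ← R2 + (2)·R1: [0, -14, 37, -13, 2]
R3 ← R3 + (3)·R1: [0, -27, 54, -30, 6]
R4 ← R4 + R1: [0, -11, 21, -21, 4]
R3 ← R3 − (27/14)·R2: [0, 0, -243/14, -69/14, 15/7]
R4 ← R4 − (11/14)·R2: [0, 0, -113/14, -151/14, 17/7]
R4 ← R4 − (113/243)·R3: [0, 0, 0, -688/81, 116/81]
Echelon form has 4 nonzero rows, so rank(B) = 4.
The column space has dimension equal to the rank: 4.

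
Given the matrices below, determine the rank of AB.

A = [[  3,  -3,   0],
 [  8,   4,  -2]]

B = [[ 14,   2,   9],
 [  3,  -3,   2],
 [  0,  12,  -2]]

2

First compute AB:
[[ 33,  15,  21],
 [124, -20,  84]]
Now row reduce the product.
R2 ← R2 − (124/33)·R1: [0, -840/11, 56/11]
2 nonzero rows, so rank(AB) = 2.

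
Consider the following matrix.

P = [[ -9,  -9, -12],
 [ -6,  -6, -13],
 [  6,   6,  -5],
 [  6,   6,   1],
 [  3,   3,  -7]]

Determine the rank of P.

2

Row reduce to echelon form.
R2 ← R2 − (2/3)·R1: [0, 0, -5]
R3 ← R3 + (2/3)·R1: [0, 0, -13]
R4 ← R4 + (2/3)·R1: [0, 0, -7]
R5 ← R5 + (1/3)·R1: [0, 0, -11]
R3 ← R3 − (13/5)·R2: [0, 0, 0]
R4 ← R4 − (7/5)·R2: [0, 0, 0]
R5 ← R5 − (11/5)·R2: [0, 0, 0]
Echelon form has 2 nonzero rows, so rank(P) = 2.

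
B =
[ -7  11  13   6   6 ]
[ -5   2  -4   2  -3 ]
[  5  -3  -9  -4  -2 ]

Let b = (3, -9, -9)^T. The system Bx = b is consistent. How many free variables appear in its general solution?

2

Row reduce the augmented matrix [B | b].
R2 ← R2 − (5/7)·R1: [0, -41/7, -93/7, -16/7, -51/7, -78/7]
R3 ← R3 + (5/7)·R1: [0, 34/7, 2/7, 2/7, 16/7, -48/7]
R3 ← R3 + (34/41)·R2: [0, 0, -440/41, -66/41, -154/41, -660/41]
The echelon form has 3 nonzero rows, and every pivot lies in the first 5 columns, so rank(B) = rank([B|b]) = 3.
The system is consistent.
Free variables = (unknowns) − (rank) = 5 − 3 = 2.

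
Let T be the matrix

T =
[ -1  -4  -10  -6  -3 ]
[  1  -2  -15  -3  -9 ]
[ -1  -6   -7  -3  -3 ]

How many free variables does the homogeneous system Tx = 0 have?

Row reduce to echelon form.
R2 ← R2 + R1: [0, -6, -25, -9, -12]
R3 ← R3 − R1: [0, -2, 3, 3, 0]
R3 ← R3 − (1/3)·R2: [0, 0, 34/3, 6, 4]
3 nonzero rows, so rank(T) = 3.
T has 5 columns; by rank–nullity, nullity = 5 − 3 = 2.

2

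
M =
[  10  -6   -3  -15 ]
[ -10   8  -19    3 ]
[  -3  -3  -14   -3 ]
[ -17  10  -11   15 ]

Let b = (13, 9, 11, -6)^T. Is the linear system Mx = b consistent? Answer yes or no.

yes

Row reduce the augmented matrix [M | b].
R2 ← R2 + R1: [0, 2, -22, -12, 22]
R3 ← R3 + (3/10)·R1: [0, -24/5, -149/10, -15/2, 149/10]
R4 ← R4 + (17/10)·R1: [0, -1/5, -161/10, -21/2, 161/10]
R3 ← R3 + (12/5)·R2: [0, 0, -677/10, -363/10, 677/10]
R4 ← R4 + (1/10)·R2: [0, 0, -183/10, -117/10, 183/10]
R4 ← R4 − (183/677)·R3: [0, 0, 0, -1278/677, 0]
The echelon form has 4 nonzero rows, and every pivot lies in the first 4 columns, so rank(M) = rank([M|b]) = 4.
The system is consistent.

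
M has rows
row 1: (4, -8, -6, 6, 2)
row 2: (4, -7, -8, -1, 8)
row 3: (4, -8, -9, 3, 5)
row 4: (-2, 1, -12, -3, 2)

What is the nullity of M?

Row reduce to echelon form.
R2 ← R2 − R1: [0, 1, -2, -7, 6]
R3 ← R3 − R1: [0, 0, -3, -3, 3]
R4 ← R4 + (1/2)·R1: [0, -3, -15, 0, 3]
R4 ← R4 + (3)·R2: [0, 0, -21, -21, 21]
R4 ← R4 − (7)·R3: [0, 0, 0, 0, 0]
3 nonzero rows, so rank(M) = 3.
M has 5 columns; by rank–nullity, nullity = 5 − 3 = 2.

2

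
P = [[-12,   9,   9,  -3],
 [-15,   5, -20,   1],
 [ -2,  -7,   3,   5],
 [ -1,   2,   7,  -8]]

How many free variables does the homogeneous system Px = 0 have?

Row reduce to echelon form.
R2 ← R2 − (5/4)·R1: [0, -25/4, -125/4, 19/4]
R3 ← R3 − (1/6)·R1: [0, -17/2, 3/2, 11/2]
R4 ← R4 − (1/12)·R1: [0, 5/4, 25/4, -31/4]
R3 ← R3 − (34/25)·R2: [0, 0, 44, -24/25]
R4 ← R4 + (1/5)·R2: [0, 0, 0, -34/5]
4 nonzero rows, so rank(P) = 4.
P has 4 columns; by rank–nullity, nullity = 4 − 4 = 0.

0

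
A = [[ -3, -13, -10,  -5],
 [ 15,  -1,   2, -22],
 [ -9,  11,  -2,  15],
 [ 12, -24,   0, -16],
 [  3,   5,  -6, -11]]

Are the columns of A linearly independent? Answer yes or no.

Row reduce A to echelon form.
R2 ← R2 + (5)·R1: [0, -66, -48, -47]
R3 ← R3 − (3)·R1: [0, 50, 28, 30]
R4 ← R4 + (4)·R1: [0, -76, -40, -36]
R5 ← R5 + R1: [0, -8, -16, -16]
R3 ← R3 + (25/33)·R2: [0, 0, -92/11, -185/33]
R4 ← R4 − (38/33)·R2: [0, 0, 168/11, 598/33]
R5 ← R5 − (4/33)·R2: [0, 0, -112/11, -340/33]
R4 ← R4 + (42/23)·R3: [0, 0, 0, 544/69]
R5 ← R5 − (28/23)·R3: [0, 0, 0, -80/23]
R5 ← R5 + (15/34)·R4: [0, 0, 0, 0]
4 pivots among 4 columns.
Every column is a pivot column, so the columns are linearly independent.

yes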